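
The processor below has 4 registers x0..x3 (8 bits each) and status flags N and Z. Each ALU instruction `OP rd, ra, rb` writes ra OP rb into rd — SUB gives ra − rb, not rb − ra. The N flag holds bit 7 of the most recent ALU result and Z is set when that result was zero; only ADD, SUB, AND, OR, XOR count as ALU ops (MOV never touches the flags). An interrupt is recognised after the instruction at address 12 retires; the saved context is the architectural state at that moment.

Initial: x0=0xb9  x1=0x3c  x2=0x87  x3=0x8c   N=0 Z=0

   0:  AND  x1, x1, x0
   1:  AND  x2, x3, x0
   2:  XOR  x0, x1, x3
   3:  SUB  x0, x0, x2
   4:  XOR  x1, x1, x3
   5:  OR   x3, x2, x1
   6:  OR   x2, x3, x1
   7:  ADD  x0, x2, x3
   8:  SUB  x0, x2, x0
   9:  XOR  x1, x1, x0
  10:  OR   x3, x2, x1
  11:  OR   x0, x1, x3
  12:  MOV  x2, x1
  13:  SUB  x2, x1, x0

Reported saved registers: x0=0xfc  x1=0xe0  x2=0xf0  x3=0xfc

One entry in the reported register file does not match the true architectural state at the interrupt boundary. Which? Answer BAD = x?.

after  0: x0=0xb9 x1=0x38 x2=0x87 x3=0x8c  N=0 Z=0
after  1: x0=0xb9 x1=0x38 x2=0x88 x3=0x8c  N=1 Z=0
after  2: x0=0xb4 x1=0x38 x2=0x88 x3=0x8c  N=1 Z=0
after  3: x0=0x2c x1=0x38 x2=0x88 x3=0x8c  N=0 Z=0
after  4: x0=0x2c x1=0xb4 x2=0x88 x3=0x8c  N=1 Z=0
after  5: x0=0x2c x1=0xb4 x2=0x88 x3=0xbc  N=1 Z=0
after  6: x0=0x2c x1=0xb4 x2=0xbc x3=0xbc  N=1 Z=0
after  7: x0=0x78 x1=0xb4 x2=0xbc x3=0xbc  N=0 Z=0
after  8: x0=0x44 x1=0xb4 x2=0xbc x3=0xbc  N=0 Z=0
after  9: x0=0x44 x1=0xf0 x2=0xbc x3=0xbc  N=1 Z=0
after 10: x0=0x44 x1=0xf0 x2=0xbc x3=0xfc  N=1 Z=0
after 11: x0=0xfc x1=0xf0 x2=0xbc x3=0xfc  N=1 Z=0
after 12: x0=0xfc x1=0xf0 x2=0xf0 x3=0xfc  N=1 Z=0
-- IRQ taken; context saved, return-PC = 13 --
mismatch: x1: reported 0xe0 vs actual 0xf0

BAD = x1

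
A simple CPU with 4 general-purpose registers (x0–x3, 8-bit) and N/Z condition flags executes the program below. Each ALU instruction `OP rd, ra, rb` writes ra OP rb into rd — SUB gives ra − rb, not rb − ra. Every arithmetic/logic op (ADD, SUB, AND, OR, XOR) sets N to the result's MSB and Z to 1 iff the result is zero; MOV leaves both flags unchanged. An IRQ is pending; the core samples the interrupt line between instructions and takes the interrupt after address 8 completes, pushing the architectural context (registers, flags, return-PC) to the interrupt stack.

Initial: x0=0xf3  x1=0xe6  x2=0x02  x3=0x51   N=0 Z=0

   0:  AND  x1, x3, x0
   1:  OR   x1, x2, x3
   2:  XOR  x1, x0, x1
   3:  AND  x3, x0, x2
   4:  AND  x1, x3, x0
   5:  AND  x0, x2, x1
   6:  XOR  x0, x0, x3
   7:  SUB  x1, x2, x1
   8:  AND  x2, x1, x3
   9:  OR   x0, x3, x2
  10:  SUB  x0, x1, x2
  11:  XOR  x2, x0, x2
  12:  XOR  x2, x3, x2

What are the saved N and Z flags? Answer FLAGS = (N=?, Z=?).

FLAGS = (N=0, Z=1)

after  0: x0=0xf3 x1=0x51 x2=0x02 x3=0x51  N=0 Z=0
after  1: x0=0xf3 x1=0x53 x2=0x02 x3=0x51  N=0 Z=0
after  2: x0=0xf3 x1=0xa0 x2=0x02 x3=0x51  N=1 Z=0
after  3: x0=0xf3 x1=0xa0 x2=0x02 x3=0x02  N=0 Z=0
after  4: x0=0xf3 x1=0x02 x2=0x02 x3=0x02  N=0 Z=0
after  5: x0=0x02 x1=0x02 x2=0x02 x3=0x02  N=0 Z=0
after  6: x0=0x00 x1=0x02 x2=0x02 x3=0x02  N=0 Z=1
after  7: x0=0x00 x1=0x00 x2=0x02 x3=0x02  N=0 Z=1
after  8: x0=0x00 x1=0x00 x2=0x00 x3=0x02  N=0 Z=1
-- IRQ taken; context saved, return-PC = 9 --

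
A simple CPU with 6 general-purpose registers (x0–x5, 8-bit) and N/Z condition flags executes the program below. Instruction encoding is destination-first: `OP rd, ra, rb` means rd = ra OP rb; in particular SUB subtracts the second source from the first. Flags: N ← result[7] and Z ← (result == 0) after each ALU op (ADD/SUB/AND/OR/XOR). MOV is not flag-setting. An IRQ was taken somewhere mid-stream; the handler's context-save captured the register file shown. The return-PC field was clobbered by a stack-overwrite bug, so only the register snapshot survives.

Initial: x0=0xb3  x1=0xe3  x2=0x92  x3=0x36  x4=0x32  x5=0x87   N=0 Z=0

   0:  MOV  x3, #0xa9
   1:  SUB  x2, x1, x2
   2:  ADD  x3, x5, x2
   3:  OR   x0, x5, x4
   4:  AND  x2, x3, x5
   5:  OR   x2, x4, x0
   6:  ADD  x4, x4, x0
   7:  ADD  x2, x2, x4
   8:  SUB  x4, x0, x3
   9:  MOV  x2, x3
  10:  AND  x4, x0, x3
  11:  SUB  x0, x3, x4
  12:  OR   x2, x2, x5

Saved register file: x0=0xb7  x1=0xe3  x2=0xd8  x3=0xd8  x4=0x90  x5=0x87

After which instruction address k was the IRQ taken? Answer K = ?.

after  0: x0=0xb3 x1=0xe3 x2=0x92 x3=0xa9 x4=0x32 x5=0x87  N=0 Z=0
after  1: x0=0xb3 x1=0xe3 x2=0x51 x3=0xa9 x4=0x32 x5=0x87  N=0 Z=0
after  2: x0=0xb3 x1=0xe3 x2=0x51 x3=0xd8 x4=0x32 x5=0x87  N=1 Z=0
after  3: x0=0xb7 x1=0xe3 x2=0x51 x3=0xd8 x4=0x32 x5=0x87  N=1 Z=0
after  4: x0=0xb7 x1=0xe3 x2=0x80 x3=0xd8 x4=0x32 x5=0x87  N=1 Z=0
after  5: x0=0xb7 x1=0xe3 x2=0xb7 x3=0xd8 x4=0x32 x5=0x87  N=1 Z=0
after  6: x0=0xb7 x1=0xe3 x2=0xb7 x3=0xd8 x4=0xe9 x5=0x87  N=1 Z=0
after  7: x0=0xb7 x1=0xe3 x2=0xa0 x3=0xd8 x4=0xe9 x5=0x87  N=1 Z=0
after  8: x0=0xb7 x1=0xe3 x2=0xa0 x3=0xd8 x4=0xdf x5=0x87  N=1 Z=0
after  9: x0=0xb7 x1=0xe3 x2=0xd8 x3=0xd8 x4=0xdf x5=0x87  N=1 Z=0
after 10: x0=0xb7 x1=0xe3 x2=0xd8 x3=0xd8 x4=0x90 x5=0x87  N=1 Z=0
-- IRQ taken; context saved, return-PC = 11 --

K = 10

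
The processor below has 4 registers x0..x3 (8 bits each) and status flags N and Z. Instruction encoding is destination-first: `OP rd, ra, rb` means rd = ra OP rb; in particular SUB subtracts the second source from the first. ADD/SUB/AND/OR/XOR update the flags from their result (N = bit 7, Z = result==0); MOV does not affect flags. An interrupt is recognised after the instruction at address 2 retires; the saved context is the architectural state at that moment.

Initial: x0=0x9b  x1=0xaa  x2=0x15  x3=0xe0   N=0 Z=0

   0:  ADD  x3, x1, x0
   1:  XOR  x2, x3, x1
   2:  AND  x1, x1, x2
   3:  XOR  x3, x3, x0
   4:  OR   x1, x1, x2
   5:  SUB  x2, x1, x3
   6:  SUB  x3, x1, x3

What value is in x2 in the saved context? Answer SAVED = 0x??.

SAVED = 0xef

after  0: x0=0x9b x1=0xaa x2=0x15 x3=0x45  N=0 Z=0
after  1: x0=0x9b x1=0xaa x2=0xef x3=0x45  N=1 Z=0
after  2: x0=0x9b x1=0xaa x2=0xef x3=0x45  N=1 Z=0
-- IRQ taken; context saved, return-PC = 3 --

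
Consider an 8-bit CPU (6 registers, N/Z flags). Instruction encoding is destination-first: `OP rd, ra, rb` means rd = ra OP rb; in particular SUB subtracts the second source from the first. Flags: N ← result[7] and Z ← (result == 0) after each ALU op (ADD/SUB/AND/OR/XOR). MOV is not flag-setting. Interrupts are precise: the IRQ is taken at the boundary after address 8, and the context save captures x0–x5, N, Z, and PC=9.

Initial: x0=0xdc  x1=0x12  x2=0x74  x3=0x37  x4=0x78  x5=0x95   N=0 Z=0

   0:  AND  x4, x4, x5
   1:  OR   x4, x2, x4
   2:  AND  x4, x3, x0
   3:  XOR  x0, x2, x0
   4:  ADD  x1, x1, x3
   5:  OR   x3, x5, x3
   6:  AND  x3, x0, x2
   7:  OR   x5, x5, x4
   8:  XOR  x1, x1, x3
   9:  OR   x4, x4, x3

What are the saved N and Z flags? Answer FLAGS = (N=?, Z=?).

FLAGS = (N=0, Z=0)

after  0: x0=0xdc x1=0x12 x2=0x74 x3=0x37 x4=0x10 x5=0x95  N=0 Z=0
after  1: x0=0xdc x1=0x12 x2=0x74 x3=0x37 x4=0x74 x5=0x95  N=0 Z=0
after  2: x0=0xdc x1=0x12 x2=0x74 x3=0x37 x4=0x14 x5=0x95  N=0 Z=0
after  3: x0=0xa8 x1=0x12 x2=0x74 x3=0x37 x4=0x14 x5=0x95  N=1 Z=0
after  4: x0=0xa8 x1=0x49 x2=0x74 x3=0x37 x4=0x14 x5=0x95  N=0 Z=0
after  5: x0=0xa8 x1=0x49 x2=0x74 x3=0xb7 x4=0x14 x5=0x95  N=1 Z=0
after  6: x0=0xa8 x1=0x49 x2=0x74 x3=0x20 x4=0x14 x5=0x95  N=0 Z=0
after  7: x0=0xa8 x1=0x49 x2=0x74 x3=0x20 x4=0x14 x5=0x95  N=1 Z=0
after  8: x0=0xa8 x1=0x69 x2=0x74 x3=0x20 x4=0x14 x5=0x95  N=0 Z=0
-- IRQ taken; context saved, return-PC = 9 --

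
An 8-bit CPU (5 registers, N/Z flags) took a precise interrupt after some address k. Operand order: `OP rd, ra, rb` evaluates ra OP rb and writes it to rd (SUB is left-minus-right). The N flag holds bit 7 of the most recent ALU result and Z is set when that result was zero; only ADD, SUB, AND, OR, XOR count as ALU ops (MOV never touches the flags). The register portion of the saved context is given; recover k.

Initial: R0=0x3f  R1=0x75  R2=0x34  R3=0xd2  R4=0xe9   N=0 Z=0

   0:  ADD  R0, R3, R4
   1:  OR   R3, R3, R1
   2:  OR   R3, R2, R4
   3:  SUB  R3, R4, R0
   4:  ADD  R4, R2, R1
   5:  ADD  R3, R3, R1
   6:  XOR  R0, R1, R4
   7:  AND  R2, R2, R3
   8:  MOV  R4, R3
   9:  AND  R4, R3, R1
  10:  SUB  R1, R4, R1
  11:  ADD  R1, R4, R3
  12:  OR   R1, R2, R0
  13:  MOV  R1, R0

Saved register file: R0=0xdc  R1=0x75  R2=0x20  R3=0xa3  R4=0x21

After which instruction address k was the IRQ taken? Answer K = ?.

K = 9

after  0: R0=0xbb R1=0x75 R2=0x34 R3=0xd2 R4=0xe9  N=1 Z=0
after  1: R0=0xbb R1=0x75 R2=0x34 R3=0xf7 R4=0xe9  N=1 Z=0
after  2: R0=0xbb R1=0x75 R2=0x34 R3=0xfd R4=0xe9  N=1 Z=0
after  3: R0=0xbb R1=0x75 R2=0x34 R3=0x2e R4=0xe9  N=0 Z=0
after  4: R0=0xbb R1=0x75 R2=0x34 R3=0x2e R4=0xa9  N=1 Z=0
after  5: R0=0xbb R1=0x75 R2=0x34 R3=0xa3 R4=0xa9  N=1 Z=0
after  6: R0=0xdc R1=0x75 R2=0x34 R3=0xa3 R4=0xa9  N=1 Z=0
after  7: R0=0xdc R1=0x75 R2=0x20 R3=0xa3 R4=0xa9  N=0 Z=0
after  8: R0=0xdc R1=0x75 R2=0x20 R3=0xa3 R4=0xa3  N=0 Z=0
after  9: R0=0xdc R1=0x75 R2=0x20 R3=0xa3 R4=0x21  N=0 Z=0
-- IRQ taken; context saved, return-PC = 10 --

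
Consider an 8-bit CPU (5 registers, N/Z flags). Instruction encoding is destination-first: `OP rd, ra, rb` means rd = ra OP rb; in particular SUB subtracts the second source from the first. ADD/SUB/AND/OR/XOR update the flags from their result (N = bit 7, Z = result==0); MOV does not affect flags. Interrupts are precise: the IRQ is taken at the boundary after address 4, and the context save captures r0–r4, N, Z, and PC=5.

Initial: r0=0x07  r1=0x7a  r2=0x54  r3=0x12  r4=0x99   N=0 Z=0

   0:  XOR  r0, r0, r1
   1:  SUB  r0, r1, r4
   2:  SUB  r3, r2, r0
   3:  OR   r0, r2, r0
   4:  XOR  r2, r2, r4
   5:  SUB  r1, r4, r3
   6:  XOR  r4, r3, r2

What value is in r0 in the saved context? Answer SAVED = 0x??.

after  0: r0=0x7d r1=0x7a r2=0x54 r3=0x12 r4=0x99  N=0 Z=0
after  1: r0=0xe1 r1=0x7a r2=0x54 r3=0x12 r4=0x99  N=1 Z=0
after  2: r0=0xe1 r1=0x7a r2=0x54 r3=0x73 r4=0x99  N=0 Z=0
after  3: r0=0xf5 r1=0x7a r2=0x54 r3=0x73 r4=0x99  N=1 Z=0
after  4: r0=0xf5 r1=0x7a r2=0xcd r3=0x73 r4=0x99  N=1 Z=0
-- IRQ taken; context saved, return-PC = 5 --

SAVED = 0xf5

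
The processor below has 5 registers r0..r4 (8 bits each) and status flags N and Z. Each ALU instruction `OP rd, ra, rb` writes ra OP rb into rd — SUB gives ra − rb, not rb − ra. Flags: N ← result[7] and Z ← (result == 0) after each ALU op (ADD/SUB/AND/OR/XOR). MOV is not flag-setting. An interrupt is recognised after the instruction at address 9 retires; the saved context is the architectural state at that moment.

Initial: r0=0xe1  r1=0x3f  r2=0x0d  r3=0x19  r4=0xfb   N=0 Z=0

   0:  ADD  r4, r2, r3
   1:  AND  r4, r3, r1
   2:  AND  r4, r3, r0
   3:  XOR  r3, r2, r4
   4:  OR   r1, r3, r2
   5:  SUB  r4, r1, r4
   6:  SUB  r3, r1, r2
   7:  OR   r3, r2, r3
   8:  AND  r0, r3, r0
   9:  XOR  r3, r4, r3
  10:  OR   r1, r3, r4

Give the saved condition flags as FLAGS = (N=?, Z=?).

FLAGS = (N=0, Z=0)

after  0: r0=0xe1 r1=0x3f r2=0x0d r3=0x19 r4=0x26  N=0 Z=0
after  1: r0=0xe1 r1=0x3f r2=0x0d r3=0x19 r4=0x19  N=0 Z=0
after  2: r0=0xe1 r1=0x3f r2=0x0d r3=0x19 r4=0x01  N=0 Z=0
after  3: r0=0xe1 r1=0x3f r2=0x0d r3=0x0c r4=0x01  N=0 Z=0
after  4: r0=0xe1 r1=0x0d r2=0x0d r3=0x0c r4=0x01  N=0 Z=0
after  5: r0=0xe1 r1=0x0d r2=0x0d r3=0x0c r4=0x0c  N=0 Z=0
after  6: r0=0xe1 r1=0x0d r2=0x0d r3=0x00 r4=0x0c  N=0 Z=1
after  7: r0=0xe1 r1=0x0d r2=0x0d r3=0x0d r4=0x0c  N=0 Z=0
after  8: r0=0x01 r1=0x0d r2=0x0d r3=0x0d r4=0x0c  N=0 Z=0
after  9: r0=0x01 r1=0x0d r2=0x0d r3=0x01 r4=0x0c  N=0 Z=0
-- IRQ taken; context saved, return-PC = 10 --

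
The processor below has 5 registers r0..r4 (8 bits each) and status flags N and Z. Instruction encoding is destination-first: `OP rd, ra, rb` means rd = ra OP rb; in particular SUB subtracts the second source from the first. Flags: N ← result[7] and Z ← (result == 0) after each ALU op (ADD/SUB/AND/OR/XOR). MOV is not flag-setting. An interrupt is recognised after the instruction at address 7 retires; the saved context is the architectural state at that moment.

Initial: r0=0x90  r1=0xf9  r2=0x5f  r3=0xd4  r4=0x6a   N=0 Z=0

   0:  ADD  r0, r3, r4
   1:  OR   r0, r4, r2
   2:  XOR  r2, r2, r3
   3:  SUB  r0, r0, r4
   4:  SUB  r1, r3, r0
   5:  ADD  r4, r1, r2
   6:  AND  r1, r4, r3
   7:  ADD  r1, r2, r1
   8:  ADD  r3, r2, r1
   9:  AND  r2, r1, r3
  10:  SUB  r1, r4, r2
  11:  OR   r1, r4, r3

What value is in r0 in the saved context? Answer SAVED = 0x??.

after  0: r0=0x3e r1=0xf9 r2=0x5f r3=0xd4 r4=0x6a  N=0 Z=0
after  1: r0=0x7f r1=0xf9 r2=0x5f r3=0xd4 r4=0x6a  N=0 Z=0
after  2: r0=0x7f r1=0xf9 r2=0x8b r3=0xd4 r4=0x6a  N=1 Z=0
after  3: r0=0x15 r1=0xf9 r2=0x8b r3=0xd4 r4=0x6a  N=0 Z=0
after  4: r0=0x15 r1=0xbf r2=0x8b r3=0xd4 r4=0x6a  N=1 Z=0
after  5: r0=0x15 r1=0xbf r2=0x8b r3=0xd4 r4=0x4a  N=0 Z=0
after  6: r0=0x15 r1=0x40 r2=0x8b r3=0xd4 r4=0x4a  N=0 Z=0
after  7: r0=0x15 r1=0xcb r2=0x8b r3=0xd4 r4=0x4a  N=1 Z=0
-- IRQ taken; context saved, return-PC = 8 --

SAVED = 0x15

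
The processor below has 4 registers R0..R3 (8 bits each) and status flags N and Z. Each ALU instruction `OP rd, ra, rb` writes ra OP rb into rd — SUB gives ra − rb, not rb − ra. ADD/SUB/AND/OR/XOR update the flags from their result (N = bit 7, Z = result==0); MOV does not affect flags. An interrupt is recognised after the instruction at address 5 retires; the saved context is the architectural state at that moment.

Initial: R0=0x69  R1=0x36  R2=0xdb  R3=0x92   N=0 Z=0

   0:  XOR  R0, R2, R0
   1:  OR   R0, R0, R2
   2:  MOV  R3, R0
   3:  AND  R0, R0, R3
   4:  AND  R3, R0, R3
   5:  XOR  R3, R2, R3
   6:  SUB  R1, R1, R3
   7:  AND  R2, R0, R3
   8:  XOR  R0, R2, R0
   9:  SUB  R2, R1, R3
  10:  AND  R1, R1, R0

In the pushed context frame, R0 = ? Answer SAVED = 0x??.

after  0: R0=0xb2 R1=0x36 R2=0xdb R3=0x92  N=1 Z=0
after  1: R0=0xfb R1=0x36 R2=0xdb R3=0x92  N=1 Z=0
after  2: R0=0xfb R1=0x36 R2=0xdb R3=0xfb  N=1 Z=0
after  3: R0=0xfb R1=0x36 R2=0xdb R3=0xfb  N=1 Z=0
after  4: R0=0xfb R1=0x36 R2=0xdb R3=0xfb  N=1 Z=0
after  5: R0=0xfb R1=0x36 R2=0xdb R3=0x20  N=0 Z=0
-- IRQ taken; context saved, return-PC = 6 --

SAVED = 0xfb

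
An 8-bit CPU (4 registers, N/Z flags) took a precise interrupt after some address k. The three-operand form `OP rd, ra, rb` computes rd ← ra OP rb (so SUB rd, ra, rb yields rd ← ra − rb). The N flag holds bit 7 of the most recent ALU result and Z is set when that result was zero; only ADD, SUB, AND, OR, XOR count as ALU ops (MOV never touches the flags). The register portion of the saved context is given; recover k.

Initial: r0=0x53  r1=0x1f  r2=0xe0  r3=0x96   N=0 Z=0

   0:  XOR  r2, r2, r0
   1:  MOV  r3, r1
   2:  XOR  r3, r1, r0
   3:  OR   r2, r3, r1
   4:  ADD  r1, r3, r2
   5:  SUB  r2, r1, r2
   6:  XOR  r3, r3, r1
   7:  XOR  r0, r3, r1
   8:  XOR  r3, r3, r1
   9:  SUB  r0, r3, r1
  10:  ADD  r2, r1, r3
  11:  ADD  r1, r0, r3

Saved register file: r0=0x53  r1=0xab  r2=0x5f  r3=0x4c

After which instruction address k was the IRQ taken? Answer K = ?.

after  0: r0=0x53 r1=0x1f r2=0xb3 r3=0x96  N=1 Z=0
after  1: r0=0x53 r1=0x1f r2=0xb3 r3=0x1f  N=1 Z=0
after  2: r0=0x53 r1=0x1f r2=0xb3 r3=0x4c  N=0 Z=0
after  3: r0=0x53 r1=0x1f r2=0x5f r3=0x4c  N=0 Z=0
after  4: r0=0x53 r1=0xab r2=0x5f r3=0x4c  N=1 Z=0
-- IRQ taken; context saved, return-PC = 5 --

K = 4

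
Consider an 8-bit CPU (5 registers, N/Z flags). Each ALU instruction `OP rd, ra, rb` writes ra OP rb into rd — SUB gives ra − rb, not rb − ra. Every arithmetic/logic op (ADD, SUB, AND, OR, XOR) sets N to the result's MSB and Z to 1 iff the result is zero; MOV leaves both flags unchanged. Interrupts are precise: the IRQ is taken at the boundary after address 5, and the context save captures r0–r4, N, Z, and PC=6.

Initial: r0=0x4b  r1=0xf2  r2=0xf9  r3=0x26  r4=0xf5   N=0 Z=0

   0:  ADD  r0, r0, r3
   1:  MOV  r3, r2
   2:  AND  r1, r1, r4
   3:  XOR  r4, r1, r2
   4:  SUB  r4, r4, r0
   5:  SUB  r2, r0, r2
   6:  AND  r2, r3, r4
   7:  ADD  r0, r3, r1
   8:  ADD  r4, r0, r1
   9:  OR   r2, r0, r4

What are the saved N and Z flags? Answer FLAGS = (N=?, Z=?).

after  0: r0=0x71 r1=0xf2 r2=0xf9 r3=0x26 r4=0xf5  N=0 Z=0
after  1: r0=0x71 r1=0xf2 r2=0xf9 r3=0xf9 r4=0xf5  N=0 Z=0
after  2: r0=0x71 r1=0xf0 r2=0xf9 r3=0xf9 r4=0xf5  N=1 Z=0
after  3: r0=0x71 r1=0xf0 r2=0xf9 r3=0xf9 r4=0x09  N=0 Z=0
after  4: r0=0x71 r1=0xf0 r2=0xf9 r3=0xf9 r4=0x98  N=1 Z=0
after  5: r0=0x71 r1=0xf0 r2=0x78 r3=0xf9 r4=0x98  N=0 Z=0
-- IRQ taken; context saved, return-PC = 6 --

FLAGS = (N=0, Z=0)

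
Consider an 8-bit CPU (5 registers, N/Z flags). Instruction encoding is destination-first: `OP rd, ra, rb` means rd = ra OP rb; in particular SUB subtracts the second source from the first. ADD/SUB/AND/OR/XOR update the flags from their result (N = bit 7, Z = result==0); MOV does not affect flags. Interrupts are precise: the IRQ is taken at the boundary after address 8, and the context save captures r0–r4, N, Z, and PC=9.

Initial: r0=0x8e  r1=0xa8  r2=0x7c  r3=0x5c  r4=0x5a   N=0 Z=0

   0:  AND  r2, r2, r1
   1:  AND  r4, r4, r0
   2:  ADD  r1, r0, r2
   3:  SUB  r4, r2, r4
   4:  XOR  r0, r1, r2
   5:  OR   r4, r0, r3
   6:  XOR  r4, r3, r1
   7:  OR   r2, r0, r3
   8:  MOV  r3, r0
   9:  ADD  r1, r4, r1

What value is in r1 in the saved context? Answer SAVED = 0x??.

after  0: r0=0x8e r1=0xa8 r2=0x28 r3=0x5c r4=0x5a  N=0 Z=0
after  1: r0=0x8e r1=0xa8 r2=0x28 r3=0x5c r4=0x0a  N=0 Z=0
after  2: r0=0x8e r1=0xb6 r2=0x28 r3=0x5c r4=0x0a  N=1 Z=0
after  3: r0=0x8e r1=0xb6 r2=0x28 r3=0x5c r4=0x1e  N=0 Z=0
after  4: r0=0x9e r1=0xb6 r2=0x28 r3=0x5c r4=0x1e  N=1 Z=0
after  5: r0=0x9e r1=0xb6 r2=0x28 r3=0x5c r4=0xde  N=1 Z=0
after  6: r0=0x9e r1=0xb6 r2=0x28 r3=0x5c r4=0xea  N=1 Z=0
after  7: r0=0x9e r1=0xb6 r2=0xde r3=0x5c r4=0xea  N=1 Z=0
after  8: r0=0x9e r1=0xb6 r2=0xde r3=0x9e r4=0xea  N=1 Z=0
-- IRQ taken; context saved, return-PC = 9 --

SAVED = 0xb6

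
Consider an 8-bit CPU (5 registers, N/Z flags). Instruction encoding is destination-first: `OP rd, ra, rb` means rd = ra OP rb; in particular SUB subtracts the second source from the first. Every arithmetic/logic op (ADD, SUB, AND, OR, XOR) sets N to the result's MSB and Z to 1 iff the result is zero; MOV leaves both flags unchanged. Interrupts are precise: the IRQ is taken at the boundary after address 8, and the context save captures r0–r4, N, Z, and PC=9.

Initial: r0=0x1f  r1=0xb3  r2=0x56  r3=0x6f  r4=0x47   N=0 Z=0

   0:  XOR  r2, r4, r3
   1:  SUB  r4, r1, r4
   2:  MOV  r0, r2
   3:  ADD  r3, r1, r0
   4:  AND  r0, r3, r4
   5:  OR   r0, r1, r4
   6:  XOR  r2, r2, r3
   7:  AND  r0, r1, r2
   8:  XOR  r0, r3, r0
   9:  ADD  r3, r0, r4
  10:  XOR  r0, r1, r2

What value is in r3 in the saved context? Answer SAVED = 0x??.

SAVED = 0xdb

after  0: r0=0x1f r1=0xb3 r2=0x28 r3=0x6f r4=0x47  N=0 Z=0
after  1: r0=0x1f r1=0xb3 r2=0x28 r3=0x6f r4=0x6c  N=0 Z=0
after  2: r0=0x28 r1=0xb3 r2=0x28 r3=0x6f r4=0x6c  N=0 Z=0
after  3: r0=0x28 r1=0xb3 r2=0x28 r3=0xdb r4=0x6c  N=1 Z=0
after  4: r0=0x48 r1=0xb3 r2=0x28 r3=0xdb r4=0x6c  N=0 Z=0
after  5: r0=0xff r1=0xb3 r2=0x28 r3=0xdb r4=0x6c  N=1 Z=0
after  6: r0=0xff r1=0xb3 r2=0xf3 r3=0xdb r4=0x6c  N=1 Z=0
after  7: r0=0xb3 r1=0xb3 r2=0xf3 r3=0xdb r4=0x6c  N=1 Z=0
after  8: r0=0x68 r1=0xb3 r2=0xf3 r3=0xdb r4=0x6c  N=0 Z=0
-- IRQ taken; context saved, return-PC = 9 --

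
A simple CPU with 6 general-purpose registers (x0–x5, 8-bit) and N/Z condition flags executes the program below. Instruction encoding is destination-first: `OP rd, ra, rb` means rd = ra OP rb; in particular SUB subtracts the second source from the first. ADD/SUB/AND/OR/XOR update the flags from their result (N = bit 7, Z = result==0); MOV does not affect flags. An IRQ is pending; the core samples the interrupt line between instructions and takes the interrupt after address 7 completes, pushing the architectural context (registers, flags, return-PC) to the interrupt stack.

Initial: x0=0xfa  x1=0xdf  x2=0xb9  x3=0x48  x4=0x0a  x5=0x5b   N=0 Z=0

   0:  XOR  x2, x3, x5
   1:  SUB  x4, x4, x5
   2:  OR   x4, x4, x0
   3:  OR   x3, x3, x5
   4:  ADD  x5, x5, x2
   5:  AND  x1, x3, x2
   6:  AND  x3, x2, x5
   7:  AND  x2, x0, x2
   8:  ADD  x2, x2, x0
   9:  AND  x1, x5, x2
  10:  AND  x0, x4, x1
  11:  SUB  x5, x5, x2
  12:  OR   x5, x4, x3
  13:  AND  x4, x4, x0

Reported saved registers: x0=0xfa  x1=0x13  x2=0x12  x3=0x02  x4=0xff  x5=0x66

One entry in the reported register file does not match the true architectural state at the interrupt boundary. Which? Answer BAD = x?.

after  0: x0=0xfa x1=0xdf x2=0x13 x3=0x48 x4=0x0a x5=0x5b  N=0 Z=0
after  1: x0=0xfa x1=0xdf x2=0x13 x3=0x48 x4=0xaf x5=0x5b  N=1 Z=0
after  2: x0=0xfa x1=0xdf x2=0x13 x3=0x48 x4=0xff x5=0x5b  N=1 Z=0
after  3: x0=0xfa x1=0xdf x2=0x13 x3=0x5b x4=0xff x5=0x5b  N=0 Z=0
after  4: x0=0xfa x1=0xdf x2=0x13 x3=0x5b x4=0xff x5=0x6e  N=0 Z=0
after  5: x0=0xfa x1=0x13 x2=0x13 x3=0x5b x4=0xff x5=0x6e  N=0 Z=0
after  6: x0=0xfa x1=0x13 x2=0x13 x3=0x02 x4=0xff x5=0x6e  N=0 Z=0
after  7: x0=0xfa x1=0x13 x2=0x12 x3=0x02 x4=0xff x5=0x6e  N=0 Z=0
-- IRQ taken; context saved, return-PC = 8 --
mismatch: x5: reported 0x66 vs actual 0x6e

BAD = x5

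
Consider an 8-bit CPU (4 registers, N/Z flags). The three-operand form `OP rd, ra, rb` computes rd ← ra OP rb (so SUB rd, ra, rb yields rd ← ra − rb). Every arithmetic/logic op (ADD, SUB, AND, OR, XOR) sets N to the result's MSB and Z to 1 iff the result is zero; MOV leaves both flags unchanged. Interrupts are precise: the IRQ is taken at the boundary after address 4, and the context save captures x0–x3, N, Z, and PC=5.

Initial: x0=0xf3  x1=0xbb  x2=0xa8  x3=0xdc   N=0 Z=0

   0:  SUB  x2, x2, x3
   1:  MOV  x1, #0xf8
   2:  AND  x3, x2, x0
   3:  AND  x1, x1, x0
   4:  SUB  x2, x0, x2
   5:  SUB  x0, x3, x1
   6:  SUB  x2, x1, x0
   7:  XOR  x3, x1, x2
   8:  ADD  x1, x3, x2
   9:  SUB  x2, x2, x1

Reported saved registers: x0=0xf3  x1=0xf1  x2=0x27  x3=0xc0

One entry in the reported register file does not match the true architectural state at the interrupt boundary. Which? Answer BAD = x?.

after  0: x0=0xf3 x1=0xbb x2=0xcc x3=0xdc  N=1 Z=0
after  1: x0=0xf3 x1=0xf8 x2=0xcc x3=0xdc  N=1 Z=0
after  2: x0=0xf3 x1=0xf8 x2=0xcc x3=0xc0  N=1 Z=0
after  3: x0=0xf3 x1=0xf0 x2=0xcc x3=0xc0  N=1 Z=0
after  4: x0=0xf3 x1=0xf0 x2=0x27 x3=0xc0  N=0 Z=0
-- IRQ taken; context saved, return-PC = 5 --
mismatch: x1: reported 0xf1 vs actual 0xf0

BAD = x1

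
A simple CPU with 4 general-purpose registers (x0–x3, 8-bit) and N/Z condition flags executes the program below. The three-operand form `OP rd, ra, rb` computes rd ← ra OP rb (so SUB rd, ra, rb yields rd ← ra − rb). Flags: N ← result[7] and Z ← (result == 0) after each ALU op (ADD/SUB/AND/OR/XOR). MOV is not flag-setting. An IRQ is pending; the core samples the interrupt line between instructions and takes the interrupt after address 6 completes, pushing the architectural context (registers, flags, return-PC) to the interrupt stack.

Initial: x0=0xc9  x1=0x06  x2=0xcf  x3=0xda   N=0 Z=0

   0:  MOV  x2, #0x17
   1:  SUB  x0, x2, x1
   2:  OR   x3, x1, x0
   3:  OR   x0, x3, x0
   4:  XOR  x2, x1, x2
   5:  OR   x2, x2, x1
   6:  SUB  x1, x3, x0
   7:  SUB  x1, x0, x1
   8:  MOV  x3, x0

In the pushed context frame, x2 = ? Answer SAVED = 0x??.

SAVED = 0x17

after  0: x0=0xc9 x1=0x06 x2=0x17 x3=0xda  N=0 Z=0
after  1: x0=0x11 x1=0x06 x2=0x17 x3=0xda  N=0 Z=0
after  2: x0=0x11 x1=0x06 x2=0x17 x3=0x17  N=0 Z=0
after  3: x0=0x17 x1=0x06 x2=0x17 x3=0x17  N=0 Z=0
after  4: x0=0x17 x1=0x06 x2=0x11 x3=0x17  N=0 Z=0
after  5: x0=0x17 x1=0x06 x2=0x17 x3=0x17  N=0 Z=0
after  6: x0=0x17 x1=0x00 x2=0x17 x3=0x17  N=0 Z=1
-- IRQ taken; context saved, return-PC = 7 --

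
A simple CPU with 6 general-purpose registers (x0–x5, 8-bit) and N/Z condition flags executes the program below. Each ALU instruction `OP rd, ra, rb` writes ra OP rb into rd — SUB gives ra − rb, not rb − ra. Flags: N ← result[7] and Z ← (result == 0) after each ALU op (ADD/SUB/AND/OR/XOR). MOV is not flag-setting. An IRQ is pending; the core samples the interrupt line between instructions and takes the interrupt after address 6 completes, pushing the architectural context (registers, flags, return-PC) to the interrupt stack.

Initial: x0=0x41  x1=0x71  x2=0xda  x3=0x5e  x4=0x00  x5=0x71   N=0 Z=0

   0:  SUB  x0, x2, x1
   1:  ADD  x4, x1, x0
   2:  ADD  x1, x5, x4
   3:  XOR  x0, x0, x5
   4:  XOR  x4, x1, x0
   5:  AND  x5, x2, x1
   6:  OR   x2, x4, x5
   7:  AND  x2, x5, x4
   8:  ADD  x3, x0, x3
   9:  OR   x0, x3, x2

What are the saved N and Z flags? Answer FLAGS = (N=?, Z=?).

after  0: x0=0x69 x1=0x71 x2=0xda x3=0x5e x4=0x00 x5=0x71  N=0 Z=0
after  1: x0=0x69 x1=0x71 x2=0xda x3=0x5e x4=0xda x5=0x71  N=1 Z=0
after  2: x0=0x69 x1=0x4b x2=0xda x3=0x5e x4=0xda x5=0x71  N=0 Z=0
after  3: x0=0x18 x1=0x4b x2=0xda x3=0x5e x4=0xda x5=0x71  N=0 Z=0
after  4: x0=0x18 x1=0x4b x2=0xda x3=0x5e x4=0x53 x5=0x71  N=0 Z=0
after  5: x0=0x18 x1=0x4b x2=0xda x3=0x5e x4=0x53 x5=0x4a  N=0 Z=0
after  6: x0=0x18 x1=0x4b x2=0x5b x3=0x5e x4=0x53 x5=0x4a  N=0 Z=0
-- IRQ taken; context saved, return-PC = 7 --

FLAGS = (N=0, Z=0)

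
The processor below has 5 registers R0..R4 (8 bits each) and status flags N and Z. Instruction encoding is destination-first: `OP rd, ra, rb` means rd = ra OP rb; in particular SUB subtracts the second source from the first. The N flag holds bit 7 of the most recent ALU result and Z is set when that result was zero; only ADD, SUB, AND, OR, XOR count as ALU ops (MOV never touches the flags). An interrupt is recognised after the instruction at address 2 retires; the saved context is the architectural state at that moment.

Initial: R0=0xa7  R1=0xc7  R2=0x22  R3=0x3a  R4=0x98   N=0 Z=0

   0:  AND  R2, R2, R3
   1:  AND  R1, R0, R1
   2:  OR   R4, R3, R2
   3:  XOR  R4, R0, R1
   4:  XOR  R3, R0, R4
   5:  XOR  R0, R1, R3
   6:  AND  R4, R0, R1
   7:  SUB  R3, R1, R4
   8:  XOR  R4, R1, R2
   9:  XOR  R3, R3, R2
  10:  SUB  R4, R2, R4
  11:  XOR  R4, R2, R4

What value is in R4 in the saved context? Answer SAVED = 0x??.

after  0: R0=0xa7 R1=0xc7 R2=0x22 R3=0x3a R4=0x98  N=0 Z=0
after  1: R0=0xa7 R1=0x87 R2=0x22 R3=0x3a R4=0x98  N=1 Z=0
after  2: R0=0xa7 R1=0x87 R2=0x22 R3=0x3a R4=0x3a  N=0 Z=0
-- IRQ taken; context saved, return-PC = 3 --

SAVED = 0x3a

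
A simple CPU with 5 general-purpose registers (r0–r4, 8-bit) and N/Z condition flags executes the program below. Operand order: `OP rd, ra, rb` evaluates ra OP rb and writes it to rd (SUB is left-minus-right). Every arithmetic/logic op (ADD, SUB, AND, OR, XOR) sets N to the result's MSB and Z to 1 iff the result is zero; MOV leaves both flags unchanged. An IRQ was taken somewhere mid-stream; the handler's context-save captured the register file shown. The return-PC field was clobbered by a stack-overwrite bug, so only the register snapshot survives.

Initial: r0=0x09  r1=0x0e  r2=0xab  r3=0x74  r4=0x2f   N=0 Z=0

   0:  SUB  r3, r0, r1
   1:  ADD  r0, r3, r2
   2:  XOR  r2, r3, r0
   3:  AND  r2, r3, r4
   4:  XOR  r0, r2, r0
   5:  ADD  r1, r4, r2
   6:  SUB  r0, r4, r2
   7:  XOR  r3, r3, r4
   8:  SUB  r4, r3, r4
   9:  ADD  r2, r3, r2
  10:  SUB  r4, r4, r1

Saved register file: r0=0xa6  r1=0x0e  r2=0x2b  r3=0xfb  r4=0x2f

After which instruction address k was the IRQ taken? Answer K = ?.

K = 3

after  0: r0=0x09 r1=0x0e r2=0xab r3=0xfb r4=0x2f  N=1 Z=0
after  1: r0=0xa6 r1=0x0e r2=0xab r3=0xfb r4=0x2f  N=1 Z=0
after  2: r0=0xa6 r1=0x0e r2=0x5d r3=0xfb r4=0x2f  N=0 Z=0
after  3: r0=0xa6 r1=0x0e r2=0x2b r3=0xfb r4=0x2f  N=0 Z=0
-- IRQ taken; context saved, return-PC = 4 --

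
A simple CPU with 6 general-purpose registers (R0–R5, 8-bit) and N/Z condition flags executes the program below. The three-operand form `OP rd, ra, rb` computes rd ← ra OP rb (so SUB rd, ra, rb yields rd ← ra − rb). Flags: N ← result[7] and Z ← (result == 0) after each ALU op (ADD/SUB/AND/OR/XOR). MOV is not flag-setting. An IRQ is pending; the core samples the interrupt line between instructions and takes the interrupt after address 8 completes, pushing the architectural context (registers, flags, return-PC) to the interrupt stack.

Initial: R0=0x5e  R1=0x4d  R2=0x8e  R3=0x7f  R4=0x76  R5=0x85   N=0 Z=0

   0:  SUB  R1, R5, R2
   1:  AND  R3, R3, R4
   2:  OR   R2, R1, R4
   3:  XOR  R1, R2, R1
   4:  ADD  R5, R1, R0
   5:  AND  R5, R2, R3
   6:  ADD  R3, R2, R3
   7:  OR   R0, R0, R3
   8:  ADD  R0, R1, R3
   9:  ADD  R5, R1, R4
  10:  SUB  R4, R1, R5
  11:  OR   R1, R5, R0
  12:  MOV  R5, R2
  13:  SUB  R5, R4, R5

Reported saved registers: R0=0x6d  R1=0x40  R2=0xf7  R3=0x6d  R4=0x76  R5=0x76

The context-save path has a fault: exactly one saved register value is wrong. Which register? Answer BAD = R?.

BAD = R1

after  0: R0=0x5e R1=0xf7 R2=0x8e R3=0x7f R4=0x76 R5=0x85  N=1 Z=0
after  1: R0=0x5e R1=0xf7 R2=0x8e R3=0x76 R4=0x76 R5=0x85  N=0 Z=0
after  2: R0=0x5e R1=0xf7 R2=0xf7 R3=0x76 R4=0x76 R5=0x85  N=1 Z=0
after  3: R0=0x5e R1=0x00 R2=0xf7 R3=0x76 R4=0x76 R5=0x85  N=0 Z=1
after  4: R0=0x5e R1=0x00 R2=0xf7 R3=0x76 R4=0x76 R5=0x5e  N=0 Z=0
after  5: R0=0x5e R1=0x00 R2=0xf7 R3=0x76 R4=0x76 R5=0x76  N=0 Z=0
after  6: R0=0x5e R1=0x00 R2=0xf7 R3=0x6d R4=0x76 R5=0x76  N=0 Z=0
after  7: R0=0x7f R1=0x00 R2=0xf7 R3=0x6d R4=0x76 R5=0x76  N=0 Z=0
after  8: R0=0x6d R1=0x00 R2=0xf7 R3=0x6d R4=0x76 R5=0x76  N=0 Z=0
-- IRQ taken; context saved, return-PC = 9 --
mismatch: R1: reported 0x40 vs actual 0x00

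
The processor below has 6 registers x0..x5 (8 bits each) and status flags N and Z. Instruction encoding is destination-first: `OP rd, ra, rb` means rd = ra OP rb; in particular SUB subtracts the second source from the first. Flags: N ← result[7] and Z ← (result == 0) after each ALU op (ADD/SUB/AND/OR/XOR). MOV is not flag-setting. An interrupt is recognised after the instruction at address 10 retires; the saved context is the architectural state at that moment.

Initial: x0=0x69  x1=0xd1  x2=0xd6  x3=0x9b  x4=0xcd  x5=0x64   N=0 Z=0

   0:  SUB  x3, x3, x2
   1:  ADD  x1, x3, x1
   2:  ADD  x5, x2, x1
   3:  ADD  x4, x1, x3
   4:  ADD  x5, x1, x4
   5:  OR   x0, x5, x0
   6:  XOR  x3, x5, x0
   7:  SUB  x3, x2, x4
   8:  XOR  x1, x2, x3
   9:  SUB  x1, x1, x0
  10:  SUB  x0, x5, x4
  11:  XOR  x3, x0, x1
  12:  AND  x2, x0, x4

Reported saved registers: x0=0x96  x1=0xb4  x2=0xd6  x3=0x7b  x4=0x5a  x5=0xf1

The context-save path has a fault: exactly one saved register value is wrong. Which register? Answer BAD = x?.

after  0: x0=0x69 x1=0xd1 x2=0xd6 x3=0xc5 x4=0xcd x5=0x64  N=1 Z=0
after  1: x0=0x69 x1=0x96 x2=0xd6 x3=0xc5 x4=0xcd x5=0x64  N=1 Z=0
after  2: x0=0x69 x1=0x96 x2=0xd6 x3=0xc5 x4=0xcd x5=0x6c  N=0 Z=0
after  3: x0=0x69 x1=0x96 x2=0xd6 x3=0xc5 x4=0x5b x5=0x6c  N=0 Z=0
after  4: x0=0x69 x1=0x96 x2=0xd6 x3=0xc5 x4=0x5b x5=0xf1  N=1 Z=0
after  5: x0=0xf9 x1=0x96 x2=0xd6 x3=0xc5 x4=0x5b x5=0xf1  N=1 Z=0
after  6: x0=0xf9 x1=0x96 x2=0xd6 x3=0x08 x4=0x5b x5=0xf1  N=0 Z=0
after  7: x0=0xf9 x1=0x96 x2=0xd6 x3=0x7b x4=0x5b x5=0xf1  N=0 Z=0
after  8: x0=0xf9 x1=0xad x2=0xd6 x3=0x7b x4=0x5b x5=0xf1  N=1 Z=0
after  9: x0=0xf9 x1=0xb4 x2=0xd6 x3=0x7b x4=0x5b x5=0xf1  N=1 Z=0
after 10: x0=0x96 x1=0xb4 x2=0xd6 x3=0x7b x4=0x5b x5=0xf1  N=1 Z=0
-- IRQ taken; context saved, return-PC = 11 --
mismatch: x4: reported 0x5a vs actual 0x5b

BAD = x4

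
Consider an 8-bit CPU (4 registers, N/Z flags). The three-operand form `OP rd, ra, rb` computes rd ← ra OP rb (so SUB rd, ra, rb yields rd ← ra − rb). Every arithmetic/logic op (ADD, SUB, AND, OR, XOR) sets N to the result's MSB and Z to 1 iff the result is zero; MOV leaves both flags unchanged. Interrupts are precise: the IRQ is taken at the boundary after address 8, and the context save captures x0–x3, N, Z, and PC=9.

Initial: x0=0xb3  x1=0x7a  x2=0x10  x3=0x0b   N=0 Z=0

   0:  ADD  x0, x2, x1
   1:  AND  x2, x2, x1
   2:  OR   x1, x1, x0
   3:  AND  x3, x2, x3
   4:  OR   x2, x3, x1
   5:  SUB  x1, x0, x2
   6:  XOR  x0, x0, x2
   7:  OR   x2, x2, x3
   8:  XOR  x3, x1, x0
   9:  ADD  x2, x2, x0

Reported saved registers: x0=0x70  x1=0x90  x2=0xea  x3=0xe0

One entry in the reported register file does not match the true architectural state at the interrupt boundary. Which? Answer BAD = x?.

BAD = x2

after  0: x0=0x8a x1=0x7a x2=0x10 x3=0x0b  N=1 Z=0
after  1: x0=0x8a x1=0x7a x2=0x10 x3=0x0b  N=0 Z=0
after  2: x0=0x8a x1=0xfa x2=0x10 x3=0x0b  N=1 Z=0
after  3: x0=0x8a x1=0xfa x2=0x10 x3=0x00  N=0 Z=1
after  4: x0=0x8a x1=0xfa x2=0xfa x3=0x00  N=1 Z=0
after  5: x0=0x8a x1=0x90 x2=0xfa x3=0x00  N=1 Z=0
after  6: x0=0x70 x1=0x90 x2=0xfa x3=0x00  N=0 Z=0
after  7: x0=0x70 x1=0x90 x2=0xfa x3=0x00  N=1 Z=0
after  8: x0=0x70 x1=0x90 x2=0xfa x3=0xe0  N=1 Z=0
-- IRQ taken; context saved, return-PC = 9 --
mismatch: x2: reported 0xea vs actual 0xfa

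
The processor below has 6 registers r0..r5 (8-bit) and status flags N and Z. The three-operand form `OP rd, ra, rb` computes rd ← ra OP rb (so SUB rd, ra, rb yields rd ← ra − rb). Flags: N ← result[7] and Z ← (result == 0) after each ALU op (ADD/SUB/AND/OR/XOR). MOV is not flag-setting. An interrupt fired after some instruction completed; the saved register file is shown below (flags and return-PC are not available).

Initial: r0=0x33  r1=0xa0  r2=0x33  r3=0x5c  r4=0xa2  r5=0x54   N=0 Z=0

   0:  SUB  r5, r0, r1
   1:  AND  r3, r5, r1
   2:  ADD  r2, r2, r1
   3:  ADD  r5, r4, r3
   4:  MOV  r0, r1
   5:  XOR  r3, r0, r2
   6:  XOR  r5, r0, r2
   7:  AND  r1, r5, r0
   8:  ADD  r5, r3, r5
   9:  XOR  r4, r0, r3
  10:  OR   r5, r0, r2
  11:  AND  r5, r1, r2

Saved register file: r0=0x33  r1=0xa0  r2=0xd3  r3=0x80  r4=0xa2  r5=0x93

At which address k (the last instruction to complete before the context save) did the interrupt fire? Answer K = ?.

K = 2

after  0: r0=0x33 r1=0xa0 r2=0x33 r3=0x5c r4=0xa2 r5=0x93  N=1 Z=0
after  1: r0=0x33 r1=0xa0 r2=0x33 r3=0x80 r4=0xa2 r5=0x93  N=1 Z=0
after  2: r0=0x33 r1=0xa0 r2=0xd3 r3=0x80 r4=0xa2 r5=0x93  N=1 Z=0
-- IRQ taken; context saved, return-PC = 3 --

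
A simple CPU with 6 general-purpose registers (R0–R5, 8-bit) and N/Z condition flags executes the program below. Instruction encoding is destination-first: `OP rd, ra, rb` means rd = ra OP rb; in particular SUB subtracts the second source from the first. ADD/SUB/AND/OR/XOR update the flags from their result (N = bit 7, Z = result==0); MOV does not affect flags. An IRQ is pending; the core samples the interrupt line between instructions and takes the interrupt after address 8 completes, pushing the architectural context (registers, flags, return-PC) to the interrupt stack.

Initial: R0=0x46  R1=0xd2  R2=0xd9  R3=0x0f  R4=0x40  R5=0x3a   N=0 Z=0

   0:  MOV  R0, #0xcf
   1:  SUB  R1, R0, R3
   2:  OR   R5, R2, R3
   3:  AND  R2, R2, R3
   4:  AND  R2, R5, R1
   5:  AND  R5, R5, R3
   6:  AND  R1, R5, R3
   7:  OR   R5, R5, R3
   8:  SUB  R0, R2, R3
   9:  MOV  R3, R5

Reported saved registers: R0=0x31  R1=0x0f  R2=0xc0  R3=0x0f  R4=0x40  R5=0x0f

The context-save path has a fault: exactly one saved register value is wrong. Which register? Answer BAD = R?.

BAD = R0

after  0: R0=0xcf R1=0xd2 R2=0xd9 R3=0x0f R4=0x40 R5=0x3a  N=0 Z=0
after  1: R0=0xcf R1=0xc0 R2=0xd9 R3=0x0f R4=0x40 R5=0x3a  N=1 Z=0
after  2: R0=0xcf R1=0xc0 R2=0xd9 R3=0x0f R4=0x40 R5=0xdf  N=1 Z=0
after  3: R0=0xcf R1=0xc0 R2=0x09 R3=0x0f R4=0x40 R5=0xdf  N=0 Z=0
after  4: R0=0xcf R1=0xc0 R2=0xc0 R3=0x0f R4=0x40 R5=0xdf  N=1 Z=0
after  5: R0=0xcf R1=0xc0 R2=0xc0 R3=0x0f R4=0x40 R5=0x0f  N=0 Z=0
after  6: R0=0xcf R1=0x0f R2=0xc0 R3=0x0f R4=0x40 R5=0x0f  N=0 Z=0
after  7: R0=0xcf R1=0x0f R2=0xc0 R3=0x0f R4=0x40 R5=0x0f  N=0 Z=0
after  8: R0=0xb1 R1=0x0f R2=0xc0 R3=0x0f R4=0x40 R5=0x0f  N=1 Z=0
-- IRQ taken; context saved, return-PC = 9 --
mismatch: R0: reported 0x31 vs actual 0xb1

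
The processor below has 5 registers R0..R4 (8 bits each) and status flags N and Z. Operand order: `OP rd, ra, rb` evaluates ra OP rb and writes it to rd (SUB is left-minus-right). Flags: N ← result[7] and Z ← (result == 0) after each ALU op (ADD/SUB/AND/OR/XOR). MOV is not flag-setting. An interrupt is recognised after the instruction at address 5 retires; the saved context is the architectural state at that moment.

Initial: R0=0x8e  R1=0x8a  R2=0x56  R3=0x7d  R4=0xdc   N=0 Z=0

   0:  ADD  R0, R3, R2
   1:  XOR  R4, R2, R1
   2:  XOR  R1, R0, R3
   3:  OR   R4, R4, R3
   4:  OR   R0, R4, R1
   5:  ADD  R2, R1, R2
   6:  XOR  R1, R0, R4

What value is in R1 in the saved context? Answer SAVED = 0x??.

SAVED = 0xae

after  0: R0=0xd3 R1=0x8a R2=0x56 R3=0x7d R4=0xdc  N=1 Z=0
after  1: R0=0xd3 R1=0x8a R2=0x56 R3=0x7d R4=0xdc  N=1 Z=0
after  2: R0=0xd3 R1=0xae R2=0x56 R3=0x7d R4=0xdc  N=1 Z=0
after  3: R0=0xd3 R1=0xae R2=0x56 R3=0x7d R4=0xfd  N=1 Z=0
after  4: R0=0xff R1=0xae R2=0x56 R3=0x7d R4=0xfd  N=1 Z=0
after  5: R0=0xff R1=0xae R2=0x04 R3=0x7d R4=0xfd  N=0 Z=0
-- IRQ taken; context saved, return-PC = 6 --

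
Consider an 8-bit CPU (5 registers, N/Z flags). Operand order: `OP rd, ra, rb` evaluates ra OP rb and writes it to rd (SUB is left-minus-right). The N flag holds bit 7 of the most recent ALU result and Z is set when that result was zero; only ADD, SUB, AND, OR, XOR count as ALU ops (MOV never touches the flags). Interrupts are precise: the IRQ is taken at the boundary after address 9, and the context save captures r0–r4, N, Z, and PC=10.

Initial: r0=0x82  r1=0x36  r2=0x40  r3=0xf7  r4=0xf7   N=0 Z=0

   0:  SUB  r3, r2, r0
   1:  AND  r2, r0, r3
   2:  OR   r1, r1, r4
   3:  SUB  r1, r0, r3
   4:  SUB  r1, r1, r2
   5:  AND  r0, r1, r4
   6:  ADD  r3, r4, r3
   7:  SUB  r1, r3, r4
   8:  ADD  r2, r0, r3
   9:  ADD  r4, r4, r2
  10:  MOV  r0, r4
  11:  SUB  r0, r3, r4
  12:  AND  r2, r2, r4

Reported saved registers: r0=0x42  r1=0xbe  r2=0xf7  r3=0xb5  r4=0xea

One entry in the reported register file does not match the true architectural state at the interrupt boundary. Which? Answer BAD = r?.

after  0: r0=0x82 r1=0x36 r2=0x40 r3=0xbe r4=0xf7  N=1 Z=0
after  1: r0=0x82 r1=0x36 r2=0x82 r3=0xbe r4=0xf7  N=1 Z=0
after  2: r0=0x82 r1=0xf7 r2=0x82 r3=0xbe r4=0xf7  N=1 Z=0
after  3: r0=0x82 r1=0xc4 r2=0x82 r3=0xbe r4=0xf7  N=1 Z=0
after  4: r0=0x82 r1=0x42 r2=0x82 r3=0xbe r4=0xf7  N=0 Z=0
after  5: r0=0x42 r1=0x42 r2=0x82 r3=0xbe r4=0xf7  N=0 Z=0
after  6: r0=0x42 r1=0x42 r2=0x82 r3=0xb5 r4=0xf7  N=1 Z=0
after  7: r0=0x42 r1=0xbe r2=0x82 r3=0xb5 r4=0xf7  N=1 Z=0
after  8: r0=0x42 r1=0xbe r2=0xf7 r3=0xb5 r4=0xf7  N=1 Z=0
after  9: r0=0x42 r1=0xbe r2=0xf7 r3=0xb5 r4=0xee  N=1 Z=0
-- IRQ taken; context saved, return-PC = 10 --
mismatch: r4: reported 0xea vs actual 0xee

BAD = r4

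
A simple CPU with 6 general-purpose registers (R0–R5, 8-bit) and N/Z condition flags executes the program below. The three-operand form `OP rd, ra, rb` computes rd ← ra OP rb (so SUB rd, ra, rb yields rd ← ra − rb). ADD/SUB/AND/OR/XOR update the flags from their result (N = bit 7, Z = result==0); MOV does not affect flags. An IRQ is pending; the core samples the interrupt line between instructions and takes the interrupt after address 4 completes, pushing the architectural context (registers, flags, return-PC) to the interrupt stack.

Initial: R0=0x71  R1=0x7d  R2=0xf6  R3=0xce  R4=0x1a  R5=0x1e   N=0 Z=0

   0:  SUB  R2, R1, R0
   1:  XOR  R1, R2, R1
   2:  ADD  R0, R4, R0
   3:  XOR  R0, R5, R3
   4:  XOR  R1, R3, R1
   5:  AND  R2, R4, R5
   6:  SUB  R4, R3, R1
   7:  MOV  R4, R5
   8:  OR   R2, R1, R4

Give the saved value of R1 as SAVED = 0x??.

after  0: R0=0x71 R1=0x7d R2=0x0c R3=0xce R4=0x1a R5=0x1e  N=0 Z=0
after  1: R0=0x71 R1=0x71 R2=0x0c R3=0xce R4=0x1a R5=0x1e  N=0 Z=0
after  2: R0=0x8b R1=0x71 R2=0x0c R3=0xce R4=0x1a R5=0x1e  N=1 Z=0
after  3: R0=0xd0 R1=0x71 R2=0x0c R3=0xce R4=0x1a R5=0x1e  N=1 Z=0
after  4: R0=0xd0 R1=0xbf R2=0x0c R3=0xce R4=0x1a R5=0x1e  N=1 Z=0
-- IRQ taken; context saved, return-PC = 5 --

SAVED = 0xbf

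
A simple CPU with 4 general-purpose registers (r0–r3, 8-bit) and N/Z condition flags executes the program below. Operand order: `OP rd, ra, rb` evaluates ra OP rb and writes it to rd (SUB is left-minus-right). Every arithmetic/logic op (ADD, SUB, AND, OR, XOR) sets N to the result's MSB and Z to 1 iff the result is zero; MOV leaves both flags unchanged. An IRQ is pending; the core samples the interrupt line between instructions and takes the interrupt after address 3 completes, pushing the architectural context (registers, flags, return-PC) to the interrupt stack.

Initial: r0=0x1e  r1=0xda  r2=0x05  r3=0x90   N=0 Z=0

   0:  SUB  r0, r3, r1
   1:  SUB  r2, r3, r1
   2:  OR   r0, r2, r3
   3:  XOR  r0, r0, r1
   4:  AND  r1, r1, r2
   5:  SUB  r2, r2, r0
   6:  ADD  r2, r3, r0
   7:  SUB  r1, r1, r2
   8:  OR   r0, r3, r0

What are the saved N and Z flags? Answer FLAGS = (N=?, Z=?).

FLAGS = (N=0, Z=0)

after  0: r0=0xb6 r1=0xda r2=0x05 r3=0x90  N=1 Z=0
after  1: r0=0xb6 r1=0xda r2=0xb6 r3=0x90  N=1 Z=0
after  2: r0=0xb6 r1=0xda r2=0xb6 r3=0x90  N=1 Z=0
after  3: r0=0x6c r1=0xda r2=0xb6 r3=0x90  N=0 Z=0
-- IRQ taken; context saved, return-PC = 4 --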